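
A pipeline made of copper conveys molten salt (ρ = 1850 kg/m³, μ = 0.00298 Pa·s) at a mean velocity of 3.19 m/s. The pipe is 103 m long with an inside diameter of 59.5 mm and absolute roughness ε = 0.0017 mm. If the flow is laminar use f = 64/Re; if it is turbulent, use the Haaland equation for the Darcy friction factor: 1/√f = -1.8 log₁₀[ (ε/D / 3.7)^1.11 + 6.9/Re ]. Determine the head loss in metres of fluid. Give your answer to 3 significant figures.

Reynolds number Re = ρVD/μ = 1850 · 3.19 · 0.0595 / 0.00298 = 1.178e+05.
Re > 4000 → turbulent. Relative roughness ε/D = 1.7e-06/0.0595 = 2.86e-05. Haaland: 1/√f = -1.8 log₁₀[(2.86e-05/3.7)^1.11 + 6.9/1.178e+05] = -1.8 log₁₀[2.12e-06 + 5.86e-05] = 7.591, so f = 0.01736.
Darcy-Weisbach: ΔP = f(L/D)(ρV²/2) = 0.01736·(103/0.0595)·(1850·3.19²/2) = 0.01736·1731·9413 = 2.828e+05 Pa.
Head loss h_f = ΔP/(ρg) = 2.828e+05/(1850·9.81) = 15.6 m.

h_f ≈ 15.6 m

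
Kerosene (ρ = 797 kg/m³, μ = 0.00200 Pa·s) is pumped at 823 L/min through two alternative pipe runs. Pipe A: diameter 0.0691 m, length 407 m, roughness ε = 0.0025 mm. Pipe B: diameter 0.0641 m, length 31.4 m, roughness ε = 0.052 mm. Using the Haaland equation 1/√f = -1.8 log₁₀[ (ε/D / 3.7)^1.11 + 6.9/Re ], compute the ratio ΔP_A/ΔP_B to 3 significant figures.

ΔP_A/ΔP_B ≈ 7.57

Pipe A: V = Q/A = 0.01372/0.00375 = 3.658 m/s; Re = 1.007e+05; ε/D = 3.62e-05; Haaland → f = 0.01795; ΔP_A = f(L/D)(ρV²/2) = 5.635e+05 Pa.
Pipe B: V = Q/A = 0.01372/0.003227 = 4.251 m/s; Re = 1.086e+05; ε/D = 0.000811; Haaland → f = 0.02112; ΔP_B = f(L/D)(ρV²/2) = 7.448e+04 Pa.
ΔP_A/ΔP_B = 5.635e+05/7.448e+04 = 7.57.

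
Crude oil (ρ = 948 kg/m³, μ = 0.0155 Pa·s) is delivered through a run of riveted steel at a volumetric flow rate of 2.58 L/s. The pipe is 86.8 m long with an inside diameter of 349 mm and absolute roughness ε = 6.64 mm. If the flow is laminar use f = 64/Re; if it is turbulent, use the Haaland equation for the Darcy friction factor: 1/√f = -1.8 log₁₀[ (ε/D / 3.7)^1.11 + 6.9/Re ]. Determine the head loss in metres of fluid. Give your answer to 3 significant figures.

h_f ≈ 0.00103 m

Q = 2.58 L/s = 2.58/1000 = 0.00258 m³/s.
Cross-sectional area A = πD²/4 = π(0.349)²/4 = 0.09566 m²; mean velocity V = Q/A = 0.00258/0.09566 = 0.02697 m/s.
Reynolds number Re = ρVD/μ = 948 · 0.02697 · 0.349 / 0.0155 = 575.7.
Re < 2300 → laminar flow, so f = 64/Re = 64/575.7 = 0.1112 (the turbulent correlation is not needed).
Darcy-Weisbach: ΔP = f(L/D)(ρV²/2) = 0.1112·(86.8/0.349)·(948·0.02697²/2) = 0.1112·248.7·0.3448 = 9.533 Pa.
Head loss h_f = ΔP/(ρg) = 9.533/(948·9.81) = 0.00103 m.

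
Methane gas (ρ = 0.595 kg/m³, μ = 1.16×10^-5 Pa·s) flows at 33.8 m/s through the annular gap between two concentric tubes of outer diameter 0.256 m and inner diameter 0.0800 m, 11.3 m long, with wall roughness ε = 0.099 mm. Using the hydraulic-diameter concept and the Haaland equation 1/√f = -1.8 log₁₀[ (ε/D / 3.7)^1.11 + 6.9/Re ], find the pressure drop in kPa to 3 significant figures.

ΔP ≈ 0.402 kPa

Hydraulic diameter D_h = 4A/P = D_o - D_i = 0.256 - 0.08 = 0.176 m.
Re = ρVD_h/μ = 0.595·33.8·0.176/1.16e-05 = 3.051e+05.
ε/D_h = 9.9e-05/0.176 = 0.000563; Haaland gives 1/√f = -1.8 log₁₀[5.78e-05+2.26e-05] = 7.37, so f = 0.01841.
ΔP = f(L/D_h)(ρV²/2) = 0.01841·11.3/0.176·339.9 = 401.7 Pa.
ΔP = 0.402 kPa.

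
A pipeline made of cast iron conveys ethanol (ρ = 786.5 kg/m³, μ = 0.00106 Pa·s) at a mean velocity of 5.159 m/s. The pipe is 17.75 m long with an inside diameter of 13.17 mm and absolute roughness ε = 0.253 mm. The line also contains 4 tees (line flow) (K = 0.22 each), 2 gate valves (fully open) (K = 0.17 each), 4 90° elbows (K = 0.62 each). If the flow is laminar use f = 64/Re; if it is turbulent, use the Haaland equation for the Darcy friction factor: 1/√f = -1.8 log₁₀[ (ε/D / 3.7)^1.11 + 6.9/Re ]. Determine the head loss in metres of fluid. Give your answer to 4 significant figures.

h_f ≈ 94.16 m

Reynolds number Re = ρVD/μ = 786.5 · 5.159 · 0.01317 / 0.00106 = 5.041e+04.
Re > 4000 → turbulent. Relative roughness ε/D = 0.000253/0.01317 = 0.0192. Haaland: 1/√f = -1.8 log₁₀[(0.0192/3.7)^1.11 + 6.9/5.041e+04] = -1.8 log₁₀[0.00291 + 0.000137] = 4.529, so f = 0.04876.
Total minor-loss coefficient ΣK = 4·0.22 + 2·0.17 + 4·0.62 = 3.7.
ΔP = [f·L/D + ΣK]·(ρV²/2) = [0.04876·17.75/0.01317 + 3.7]·(786.5·5.159²/2) = [65.71 + 3.7]·1.047e+04 = 7.265e+05 Pa.
Head loss h_f = ΔP/(ρg) = 7.265e+05/(786.5·9.81) = 94.16 m.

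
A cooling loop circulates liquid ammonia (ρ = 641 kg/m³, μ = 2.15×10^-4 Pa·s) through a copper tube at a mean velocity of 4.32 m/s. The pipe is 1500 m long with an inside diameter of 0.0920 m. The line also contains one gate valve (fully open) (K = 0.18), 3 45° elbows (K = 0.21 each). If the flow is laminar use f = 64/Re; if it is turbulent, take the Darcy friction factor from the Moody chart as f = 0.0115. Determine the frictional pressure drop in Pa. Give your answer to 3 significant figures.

ΔP ≈ 1.13×10^6 Pa

Reynolds number Re = ρVD/μ = 641 · 4.32 · 0.092 / 0.000215 = 1.185e+06.
Re > 4000 → turbulent; use the Moody-chart value f = 0.0115.
Total minor-loss coefficient ΣK = 1·0.18 + 3·0.21 = 0.81.
ΔP = [f·L/D + ΣK]·(ρV²/2) = [0.0115·1500/0.092 + 0.81]·(641·4.32²/2) = [187.5 + 0.81]·5981 = 1.126e+06 Pa.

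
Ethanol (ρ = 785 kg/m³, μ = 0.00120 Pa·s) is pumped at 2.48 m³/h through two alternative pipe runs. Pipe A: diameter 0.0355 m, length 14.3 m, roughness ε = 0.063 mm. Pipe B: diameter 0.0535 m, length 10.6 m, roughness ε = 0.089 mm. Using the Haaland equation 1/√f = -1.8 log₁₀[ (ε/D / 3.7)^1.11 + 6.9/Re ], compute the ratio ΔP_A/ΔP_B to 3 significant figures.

ΔP_A/ΔP_B ≈ 9.71

Pipe A: V = Q/A = 0.0006889/0.0009898 = 0.696 m/s; Re = 1.616e+04; ε/D = 0.00177; Haaland → f = 0.03018; ΔP_A = f(L/D)(ρV²/2) = 2311 Pa.
Pipe B: V = Q/A = 0.0006889/0.002248 = 0.3064 m/s; Re = 1.072e+04; ε/D = 0.00166; Haaland → f = 0.03258; ΔP_B = f(L/D)(ρV²/2) = 237.9 Pa.
ΔP_A/ΔP_B = 2311/237.9 = 9.71.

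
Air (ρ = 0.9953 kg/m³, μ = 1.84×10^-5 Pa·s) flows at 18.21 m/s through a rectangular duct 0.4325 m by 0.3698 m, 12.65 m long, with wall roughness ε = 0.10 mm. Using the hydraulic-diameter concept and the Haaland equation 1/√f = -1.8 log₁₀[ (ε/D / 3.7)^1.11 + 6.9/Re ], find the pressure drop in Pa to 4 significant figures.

Hydraulic diameter D_h = 4A/P = 4·(0.4325·0.3698)/(2·(0.4325+0.3698)) = 0.6398/1.605 = 0.3987 m.
Re = ρVD_h/μ = 0.9953·18.21·0.3987/1.84e-05 = 3.927e+05.
ε/D_h = 0.0001/0.3987 = 0.000251; Haaland gives 1/√f = -1.8 log₁₀[2.36e-05+1.76e-05] = 7.894, so f = 0.01605.
ΔP = f(L/D_h)(ρV²/2) = 0.01605·12.65/0.3987·165 = 84.02 Pa.

ΔP ≈ 84.02 Pa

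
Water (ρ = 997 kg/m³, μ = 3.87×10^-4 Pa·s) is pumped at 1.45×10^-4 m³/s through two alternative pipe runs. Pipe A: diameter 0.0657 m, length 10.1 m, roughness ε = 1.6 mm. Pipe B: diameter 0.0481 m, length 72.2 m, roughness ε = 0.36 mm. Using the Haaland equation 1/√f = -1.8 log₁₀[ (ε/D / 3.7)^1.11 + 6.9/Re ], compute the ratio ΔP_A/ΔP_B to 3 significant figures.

Pipe A: V = Q/A = 0.000145/0.00339 = 0.04277 m/s; Re = 7239; ε/D = 0.0244; Haaland → f = 0.05714; ΔP_A = f(L/D)(ρV²/2) = 8.01 Pa.
Pipe B: V = Q/A = 0.000145/0.001817 = 0.0798 m/s; Re = 9888; ε/D = 0.00748; Haaland → f = 0.04039; ΔP_B = f(L/D)(ρV²/2) = 192.4 Pa.
ΔP_A/ΔP_B = 8.01/192.4 = 0.0416.

ΔP_A/ΔP_B ≈ 0.0416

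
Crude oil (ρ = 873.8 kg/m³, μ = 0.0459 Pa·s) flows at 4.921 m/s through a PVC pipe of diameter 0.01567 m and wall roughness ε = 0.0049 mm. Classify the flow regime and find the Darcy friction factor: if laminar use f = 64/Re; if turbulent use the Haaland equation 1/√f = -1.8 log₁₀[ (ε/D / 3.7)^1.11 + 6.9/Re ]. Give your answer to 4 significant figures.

f ≈ 0.04360

Re = ρVD/μ = 873.8·4.921·0.01567/0.0459 = 1468.
Re < 2300 → laminar, so f = 64/Re = 0.0436 (roughness is irrelevant in laminar flow).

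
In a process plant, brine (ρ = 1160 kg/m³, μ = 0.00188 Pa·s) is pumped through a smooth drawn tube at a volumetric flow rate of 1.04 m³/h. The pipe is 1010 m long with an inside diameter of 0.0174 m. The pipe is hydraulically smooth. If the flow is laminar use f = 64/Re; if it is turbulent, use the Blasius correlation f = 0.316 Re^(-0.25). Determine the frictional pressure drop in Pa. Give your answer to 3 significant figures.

ΔP ≈ 1.47×10^6 Pa

Q = 1.04 m³/h = 1.04/3600 = 0.0002889 m³/s.
Cross-sectional area A = πD²/4 = π(0.0174)²/4 = 0.0002378 m²; mean velocity V = Q/A = 0.0002889/0.0002378 = 1.215 m/s.
Reynolds number Re = ρVD/μ = 1160 · 1.215 · 0.0174 / 0.00188 = 1.304e+04.
Re > 4000 → turbulent. Smooth-pipe (Blasius): f = 0.316 Re^(-0.25) = 0.316/(1.304e+04)^0.25 = 0.02957.
Darcy-Weisbach: ΔP = f(L/D)(ρV²/2) = 0.02957·(1010/0.0174)·(1160·1.215²/2) = 0.02957·5.805e+04·856.1 = 1.469e+06 Pa.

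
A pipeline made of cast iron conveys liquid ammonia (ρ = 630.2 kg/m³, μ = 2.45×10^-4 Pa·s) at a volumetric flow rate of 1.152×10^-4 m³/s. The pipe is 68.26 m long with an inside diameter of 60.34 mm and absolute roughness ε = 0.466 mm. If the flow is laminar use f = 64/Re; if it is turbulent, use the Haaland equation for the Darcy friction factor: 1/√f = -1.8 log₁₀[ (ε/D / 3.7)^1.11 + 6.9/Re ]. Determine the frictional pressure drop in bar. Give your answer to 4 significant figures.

Cross-sectional area A = πD²/4 = π(0.06034)²/4 = 0.00286 m²; mean velocity V = Q/A = 0.0001152/0.00286 = 0.04029 m/s.
Reynolds number Re = ρVD/μ = 630.2 · 0.04029 · 0.06034 / 0.000245 = 6253.
Re > 4000 → turbulent. Relative roughness ε/D = 0.000466/0.06034 = 0.00772. Haaland: 1/√f = -1.8 log₁₀[(0.00772/3.7)^1.11 + 6.9/6253] = -1.8 log₁₀[0.00106 + 0.0011] = 4.797, so f = 0.04345.
Darcy-Weisbach: ΔP = f(L/D)(ρV²/2) = 0.04345·(68.26/0.06034)·(630.2·0.04029²/2) = 0.04345·1131·0.5114 = 25.14 Pa.
ΔP = 25.14 Pa = 2.514×10^-4 bar.

ΔP ≈ 2.514×10^-4 bar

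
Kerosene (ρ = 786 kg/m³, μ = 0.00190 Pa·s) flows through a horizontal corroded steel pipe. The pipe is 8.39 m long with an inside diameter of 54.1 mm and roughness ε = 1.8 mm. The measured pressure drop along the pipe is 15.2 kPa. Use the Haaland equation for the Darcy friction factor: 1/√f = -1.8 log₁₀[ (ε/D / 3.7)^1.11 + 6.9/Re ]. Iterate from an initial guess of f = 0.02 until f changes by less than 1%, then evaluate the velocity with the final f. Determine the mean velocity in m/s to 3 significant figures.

V ≈ 2.03 m/s

Rearranging Darcy-Weisbach: V = √(2·ΔP·D/(f·L·ρ)). With ε/D = 0.0018/0.0541 = 0.0333, iterate starting from f = 0.02:
  f = 0.02 → V = √(2·1.52e+04·0.0541/(0.02·8.39·786)) = 3.531 m/s; Re = ρVD/μ = 7.903e+04; f → 0.06021
  f = 0.06021 → V = 2.035 m/s; Re = 4.555e+04; f → 0.06048
Converged (Δf/f < 1%). With the final f = 0.06048: V = √(2·1.52e+04·0.0541/(0.06048·8.39·786)) = 2.031 m/s.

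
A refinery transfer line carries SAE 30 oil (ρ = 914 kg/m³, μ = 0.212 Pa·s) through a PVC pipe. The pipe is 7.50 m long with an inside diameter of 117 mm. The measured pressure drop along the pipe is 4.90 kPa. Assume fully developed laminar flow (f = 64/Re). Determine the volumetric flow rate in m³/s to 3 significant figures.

Q ≈ 0.0142 m³/s

For laminar flow, f = 64/Re with Re = ρVD/μ, so Darcy-Weisbach reduces to ΔP = 32μLV/D². Solving for V: V = ΔP·D²/(32μL) = 4900·(0.117)²/(32·0.212·7.5) = 1.318 m/s.
Check: Re = ρVD/μ = 914·1.318·0.117/0.212 = 665 < 2300, so the laminar assumption holds.
Q = V·A = 1.318·(π/4·0.117²) = 0.01417 m³/s = 0.0142 m³/s.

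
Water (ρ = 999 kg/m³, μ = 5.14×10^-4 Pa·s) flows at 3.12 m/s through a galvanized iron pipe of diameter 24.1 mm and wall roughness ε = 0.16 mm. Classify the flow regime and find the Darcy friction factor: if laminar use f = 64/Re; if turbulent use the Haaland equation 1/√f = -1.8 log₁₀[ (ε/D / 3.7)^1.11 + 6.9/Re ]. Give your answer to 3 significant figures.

f ≈ 0.0337

Re = ρVD/μ = 999·3.12·0.0241/0.000514 = 1.461e+05.
Re > 4000 → turbulent. ε/D = 0.00016/0.0241 = 0.00664; Haaland: 1/√f = -1.8 log₁₀[0.000895 + 4.72e-05] = 5.447, so f = 0.03371.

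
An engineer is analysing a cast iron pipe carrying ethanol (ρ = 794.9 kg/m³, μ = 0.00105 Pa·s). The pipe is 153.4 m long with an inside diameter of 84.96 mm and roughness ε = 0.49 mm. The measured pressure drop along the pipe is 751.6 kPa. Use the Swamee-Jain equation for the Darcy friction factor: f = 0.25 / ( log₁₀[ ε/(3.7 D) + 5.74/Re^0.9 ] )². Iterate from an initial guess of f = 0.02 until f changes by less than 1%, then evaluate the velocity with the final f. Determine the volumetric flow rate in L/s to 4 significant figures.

Rearranging Darcy-Weisbach: V = √(2·ΔP·D/(f·L·ρ)). With ε/D = 0.00049/0.08496 = 0.00577, iterate starting from f = 0.02:
  f = 0.02 → V = √(2·7.516e+05·0.08496/(0.02·153.4·794.9)) = 7.237 m/s; Re = ρVD/μ = 4.654e+05; f → 0.03201
  f = 0.03201 → V = 5.72 m/s; Re = 3.679e+05; f → 0.03207
Converged (Δf/f < 1%). With the final f = 0.03207: V = √(2·7.516e+05·0.08496/(0.03207·153.4·794.9)) = 5.714 m/s.
Q = V·A = 5.714·(π/4·0.08496²) = 0.0324 m³/s = 32.40 L/s.

Q ≈ 32.40 L/s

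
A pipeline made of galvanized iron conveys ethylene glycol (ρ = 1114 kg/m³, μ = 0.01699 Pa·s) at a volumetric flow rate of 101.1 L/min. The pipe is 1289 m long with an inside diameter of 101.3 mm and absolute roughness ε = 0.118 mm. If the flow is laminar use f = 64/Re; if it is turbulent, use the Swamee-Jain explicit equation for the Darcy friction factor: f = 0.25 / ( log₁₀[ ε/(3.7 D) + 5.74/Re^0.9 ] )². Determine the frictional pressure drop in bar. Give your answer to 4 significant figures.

Q = 101.1 L/min = 101.1/60000 = 0.001685 m³/s.
Cross-sectional area A = πD²/4 = π(0.1013)²/4 = 0.00806 m²; mean velocity V = Q/A = 0.001685/0.00806 = 0.2091 m/s.
Reynolds number Re = ρVD/μ = 1114 · 0.2091 · 0.1013 / 0.017 = 1389.
Re < 2300 → laminar flow, so f = 64/Re = 64/1389 = 0.04609 (the turbulent correlation is not needed).
Darcy-Weisbach: ΔP = f(L/D)(ρV²/2) = 0.04609·(1289/0.1013)·(1114·0.2091²/2) = 0.04609·1.272e+04·24.35 = 1.428e+04 Pa.
ΔP = 1.428e+04 Pa = 0.1428 bar.

ΔP ≈ 0.1428 bar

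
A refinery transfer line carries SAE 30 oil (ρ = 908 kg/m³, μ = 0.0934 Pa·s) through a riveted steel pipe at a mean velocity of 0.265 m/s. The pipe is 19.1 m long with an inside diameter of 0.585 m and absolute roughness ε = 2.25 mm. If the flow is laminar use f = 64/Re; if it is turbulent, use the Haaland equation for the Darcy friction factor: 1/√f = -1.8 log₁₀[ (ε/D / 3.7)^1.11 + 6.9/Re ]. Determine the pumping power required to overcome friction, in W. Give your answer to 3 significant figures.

Reynolds number Re = ρVD/μ = 908 · 0.265 · 0.585 / 0.0934 = 1507.
Re < 2300 → laminar flow, so f = 64/Re = 64/1507 = 0.04247 (the turbulent correlation is not needed).
Darcy-Weisbach: ΔP = f(L/D)(ρV²/2) = 0.04247·(19.1/0.585)·(908·0.265²/2) = 0.04247·32.65·31.88 = 44.2 Pa.
Q = V·A = 0.265·0.2688 = 0.07123 m³/s.
Pumping power P = QΔP = 0.07123·44.2 = 3.149 W = 3.15 W.

P ≈ 3.15 W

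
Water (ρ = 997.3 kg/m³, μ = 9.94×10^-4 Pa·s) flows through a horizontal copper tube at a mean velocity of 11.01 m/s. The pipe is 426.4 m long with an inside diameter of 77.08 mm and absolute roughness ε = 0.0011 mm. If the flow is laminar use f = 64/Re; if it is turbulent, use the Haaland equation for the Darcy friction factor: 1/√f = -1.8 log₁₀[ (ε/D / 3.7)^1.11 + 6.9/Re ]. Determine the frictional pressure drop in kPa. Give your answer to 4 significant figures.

Reynolds number Re = ρVD/μ = 997.3 · 11.01 · 0.07708 / 0.000994 = 8.515e+05.
Re > 4000 → turbulent. Relative roughness ε/D = 1.1e-06/0.07708 = 1.43e-05. Haaland: 1/√f = -1.8 log₁₀[(1.43e-05/3.7)^1.11 + 6.9/8.515e+05] = -1.8 log₁₀[9.79e-07 + 8.1e-06] = 9.075, so f = 0.01214.
Darcy-Weisbach: ΔP = f(L/D)(ρV²/2) = 0.01214·(426.4/0.07708)·(997.3·11.01²/2) = 0.01214·5532·6.045e+04 = 4.06e+06 Pa.
ΔP = 4.06e+06 Pa = 4060 kPa.

ΔP ≈ 4060 kPa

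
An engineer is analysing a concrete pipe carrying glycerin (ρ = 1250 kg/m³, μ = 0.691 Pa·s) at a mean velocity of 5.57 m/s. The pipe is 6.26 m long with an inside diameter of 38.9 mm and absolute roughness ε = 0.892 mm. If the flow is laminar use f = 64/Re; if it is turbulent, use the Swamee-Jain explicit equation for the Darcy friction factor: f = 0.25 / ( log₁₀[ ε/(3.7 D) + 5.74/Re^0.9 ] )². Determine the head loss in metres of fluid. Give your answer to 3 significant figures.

h_f ≈ 41.6 m

Reynolds number Re = ρVD/μ = 1250 · 5.57 · 0.0389 / 0.691 = 392.
Re < 2300 → laminar flow, so f = 64/Re = 64/392 = 0.1633 (the turbulent correlation is not needed).
Darcy-Weisbach: ΔP = f(L/D)(ρV²/2) = 0.1633·(6.26/0.0389)·(1250·5.57²/2) = 0.1633·160.9·1.939e+04 = 5.095e+05 Pa.
Head loss h_f = ΔP/(ρg) = 5.095e+05/(1250·9.81) = 41.6 m.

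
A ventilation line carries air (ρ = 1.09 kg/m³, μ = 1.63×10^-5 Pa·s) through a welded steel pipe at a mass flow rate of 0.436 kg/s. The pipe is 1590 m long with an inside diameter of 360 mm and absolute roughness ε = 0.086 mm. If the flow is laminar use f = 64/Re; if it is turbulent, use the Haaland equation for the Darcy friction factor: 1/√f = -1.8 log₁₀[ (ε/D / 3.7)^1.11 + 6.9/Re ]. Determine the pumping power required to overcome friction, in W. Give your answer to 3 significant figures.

A = πD²/4 = π(0.36)²/4 = 0.1018 m²; mean velocity V = ṁ/(ρA) = 0.436/(1.09 · 0.1018) = 3.93 m/s.
Reynolds number Re = ρVD/μ = 1.09 · 3.93 · 0.36 / 1.63e-05 = 9.46e+04.
Re > 4000 → turbulent. Relative roughness ε/D = 8.6e-05/0.36 = 0.000239. Haaland: 1/√f = -1.8 log₁₀[(0.000239/3.7)^1.11 + 6.9/9.46e+04] = -1.8 log₁₀[2.23e-05 + 7.29e-05] = 7.238, so f = 0.01909.
Darcy-Weisbach: ΔP = f(L/D)(ρV²/2) = 0.01909·(1590/0.36)·(1.09·3.93²/2) = 0.01909·4417·8.416 = 709.6 Pa.
Q = ṁ/ρ = 0.436/1.09 = 0.4 m³/s.
Pumping power P = QΔP = 0.4·709.6 = 283.8 W = 284 W.

P ≈ 284 W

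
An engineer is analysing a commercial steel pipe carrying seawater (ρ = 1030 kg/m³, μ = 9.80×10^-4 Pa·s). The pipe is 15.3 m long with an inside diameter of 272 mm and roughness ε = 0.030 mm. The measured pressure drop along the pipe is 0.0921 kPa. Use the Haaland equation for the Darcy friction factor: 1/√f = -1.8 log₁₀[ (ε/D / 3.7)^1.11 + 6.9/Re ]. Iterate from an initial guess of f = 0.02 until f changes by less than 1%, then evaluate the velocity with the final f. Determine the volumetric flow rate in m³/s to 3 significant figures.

Rearranging Darcy-Weisbach: V = √(2·ΔP·D/(f·L·ρ)). With ε/D = 3e-05/0.272 = 0.00011, iterate starting from f = 0.02:
  f = 0.02 → V = √(2·92.1·0.272/(0.02·15.3·1030)) = 0.3987 m/s; Re = ρVD/μ = 1.14e+05; f → 0.01788
  f = 0.01788 → V = 0.4217 m/s; Re = 1.206e+05; f → 0.0177
  f = 0.0177 → V = 0.4238 m/s; Re = 1.212e+05; f → 0.01768
Converged (Δf/f < 1%). With the final f = 0.01768: V = √(2·92.1·0.272/(0.01768·15.3·1030)) = 0.424 m/s.
Q = V·A = 0.424·(π/4·0.272²) = 0.02464 m³/s = 0.0246 m³/s.

Q ≈ 0.0246 m³/s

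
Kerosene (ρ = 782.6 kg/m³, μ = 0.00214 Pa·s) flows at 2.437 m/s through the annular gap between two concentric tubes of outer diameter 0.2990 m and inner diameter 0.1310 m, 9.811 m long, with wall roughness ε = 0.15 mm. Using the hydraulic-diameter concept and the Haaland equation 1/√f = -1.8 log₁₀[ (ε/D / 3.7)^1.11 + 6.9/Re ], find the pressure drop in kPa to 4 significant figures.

ΔP ≈ 2.832 kPa

Hydraulic diameter D_h = 4A/P = D_o - D_i = 0.299 - 0.131 = 0.168 m.
Re = ρVD_h/μ = 782.6·2.437·0.168/0.00214 = 1.497e+05.
ε/D_h = 0.00015/0.168 = 0.000893; Haaland gives 1/√f = -1.8 log₁₀[9.65e-05+4.61e-05] = 6.923, so f = 0.02087.
ΔP = f(L/D_h)(ρV²/2) = 0.02087·9.811/0.168·2324 = 2832 Pa.
ΔP = 2.832 kPa.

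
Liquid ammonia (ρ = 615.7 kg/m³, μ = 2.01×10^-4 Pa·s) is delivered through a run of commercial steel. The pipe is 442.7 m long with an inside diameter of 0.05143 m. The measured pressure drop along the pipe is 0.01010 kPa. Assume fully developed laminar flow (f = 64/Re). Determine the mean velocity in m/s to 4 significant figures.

V ≈ 0.009382 m/s

For laminar flow, f = 64/Re with Re = ρVD/μ, so Darcy-Weisbach reduces to ΔP = 32μLV/D². Solving for V: V = ΔP·D²/(32μL) = 10.1·(0.05143)²/(32·0.000201·442.7) = 0.009382 m/s.
Check: Re = ρVD/μ = 615.7·0.009382·0.05143/0.000201 = 1478 < 2300, so the laminar assumption holds.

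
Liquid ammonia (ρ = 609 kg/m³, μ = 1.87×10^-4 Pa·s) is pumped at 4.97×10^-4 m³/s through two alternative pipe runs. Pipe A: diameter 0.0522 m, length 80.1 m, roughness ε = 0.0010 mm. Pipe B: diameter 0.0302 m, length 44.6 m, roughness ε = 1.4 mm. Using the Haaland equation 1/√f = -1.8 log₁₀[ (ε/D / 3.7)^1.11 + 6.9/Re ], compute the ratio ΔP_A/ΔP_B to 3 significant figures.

ΔP_A/ΔP_B ≈ 0.0366

Pipe A: V = Q/A = 0.000497/0.00214 = 0.2322 m/s; Re = 3.948e+04; ε/D = 1.92e-05; Haaland → f = 0.0219; ΔP_A = f(L/D)(ρV²/2) = 551.9 Pa.
Pipe B: V = Q/A = 0.000497/0.0007163 = 0.6938 m/s; Re = 6.824e+04; ε/D = 0.0464; Haaland → f = 0.06961; ΔP_B = f(L/D)(ρV²/2) = 1.507e+04 Pa.
ΔP_A/ΔP_B = 551.9/1.507e+04 = 0.0366.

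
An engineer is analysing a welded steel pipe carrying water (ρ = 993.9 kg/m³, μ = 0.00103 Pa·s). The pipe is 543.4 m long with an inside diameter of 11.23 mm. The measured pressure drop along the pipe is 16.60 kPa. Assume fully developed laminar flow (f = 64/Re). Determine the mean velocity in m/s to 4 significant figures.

V ≈ 0.1169 m/s

For laminar flow, f = 64/Re with Re = ρVD/μ, so Darcy-Weisbach reduces to ΔP = 32μLV/D². Solving for V: V = ΔP·D²/(32μL) = 1.66e+04·(0.01123)²/(32·0.00103·543.4) = 0.1169 m/s.
Check: Re = ρVD/μ = 993.9·0.1169·0.01123/0.00103 = 1267 < 2300, so the laminar assumption holds.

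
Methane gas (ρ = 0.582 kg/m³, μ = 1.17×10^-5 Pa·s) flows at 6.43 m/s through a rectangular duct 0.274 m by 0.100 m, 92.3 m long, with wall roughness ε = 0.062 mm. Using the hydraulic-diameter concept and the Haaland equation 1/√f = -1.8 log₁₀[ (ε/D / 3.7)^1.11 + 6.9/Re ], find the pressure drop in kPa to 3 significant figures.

ΔP ≈ 0.169 kPa

Hydraulic diameter D_h = 4A/P = 4·(0.274·0.1)/(2·(0.274+0.1)) = 0.1096/0.748 = 0.1465 m.
Re = ρVD_h/μ = 0.582·6.43·0.1465/1.17e-05 = 4.687e+04.
ε/D_h = 6.2e-05/0.1465 = 0.000423; Haaland gives 1/√f = -1.8 log₁₀[4.21e-05+0.000147] = 6.701, so f = 0.02227.
ΔP = f(L/D_h)(ρV²/2) = 0.02227·92.3/0.1465·12.03 = 168.8 Pa.
ΔP = 0.169 kPa.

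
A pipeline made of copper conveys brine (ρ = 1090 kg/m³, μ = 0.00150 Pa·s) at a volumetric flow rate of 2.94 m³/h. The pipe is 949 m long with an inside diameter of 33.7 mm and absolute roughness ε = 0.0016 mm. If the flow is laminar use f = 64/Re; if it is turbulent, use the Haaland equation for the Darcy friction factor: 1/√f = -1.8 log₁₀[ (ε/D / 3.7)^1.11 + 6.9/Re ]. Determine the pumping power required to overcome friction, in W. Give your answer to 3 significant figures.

Q = 2.94 m³/h = 2.94/3600 = 0.0008167 m³/s.
Cross-sectional area A = πD²/4 = π(0.0337)²/4 = 0.000892 m²; mean velocity V = Q/A = 0.0008167/0.000892 = 0.9156 m/s.
Reynolds number Re = ρVD/μ = 1090 · 0.9156 · 0.0337 / 0.0015 = 2.242e+04.
Re > 4000 → turbulent. Relative roughness ε/D = 1.6e-06/0.0337 = 4.75e-05. Haaland: 1/√f = -1.8 log₁₀[(4.75e-05/3.7)^1.11 + 6.9/2.242e+04] = -1.8 log₁₀[3.72e-06 + 0.000308] = 6.312, so f = 0.0251.
Darcy-Weisbach: ΔP = f(L/D)(ρV²/2) = 0.0251·(949/0.0337)·(1090·0.9156²/2) = 0.0251·2.816e+04·456.9 = 3.229e+05 Pa.
Pumping power P = QΔP = 0.0008167·3.229e+05 = 263.7 W = 264 W.

P ≈ 264 W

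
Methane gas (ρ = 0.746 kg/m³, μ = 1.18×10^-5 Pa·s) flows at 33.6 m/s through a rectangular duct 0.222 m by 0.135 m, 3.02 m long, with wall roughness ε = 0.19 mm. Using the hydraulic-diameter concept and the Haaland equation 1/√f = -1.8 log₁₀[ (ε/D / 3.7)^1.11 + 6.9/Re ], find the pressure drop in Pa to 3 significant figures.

ΔP ≈ 159 Pa

Hydraulic diameter D_h = 4A/P = 4·(0.222·0.135)/(2·(0.222+0.135)) = 0.1199/0.714 = 0.1679 m.
Re = ρVD_h/μ = 0.746·33.6·0.1679/1.18e-05 = 3.567e+05.
ε/D_h = 0.00019/0.1679 = 0.00113; Haaland gives 1/√f = -1.8 log₁₀[0.000126+1.93e-05] = 6.91, so f = 0.02094.
ΔP = f(L/D_h)(ρV²/2) = 0.02094·3.02/0.1679·421.1 = 158.6 Pa.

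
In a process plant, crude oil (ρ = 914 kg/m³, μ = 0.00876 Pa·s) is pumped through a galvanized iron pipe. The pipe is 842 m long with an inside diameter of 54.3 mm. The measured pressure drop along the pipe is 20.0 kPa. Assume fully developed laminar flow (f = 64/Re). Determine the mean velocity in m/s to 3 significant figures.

V ≈ 0.250 m/s

For laminar flow, f = 64/Re with Re = ρVD/μ, so Darcy-Weisbach reduces to ΔP = 32μLV/D². Solving for V: V = ΔP·D²/(32μL) = 2e+04·(0.0543)²/(32·0.00876·842) = 0.2498 m/s.
Check: Re = ρVD/μ = 914·0.2498·0.0543/0.00876 = 1415 < 2300, so the laminar assumption holds.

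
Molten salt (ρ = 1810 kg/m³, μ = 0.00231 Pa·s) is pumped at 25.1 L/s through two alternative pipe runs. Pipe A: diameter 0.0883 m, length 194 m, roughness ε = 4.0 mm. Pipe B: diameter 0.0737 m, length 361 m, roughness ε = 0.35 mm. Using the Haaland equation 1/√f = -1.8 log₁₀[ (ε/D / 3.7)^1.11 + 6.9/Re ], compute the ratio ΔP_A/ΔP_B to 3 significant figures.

Pipe A: V = Q/A = 0.0251/0.006124 = 4.099 m/s; Re = 2.836e+05; ε/D = 0.0453; Haaland → f = 0.06861; ΔP_A = f(L/D)(ρV²/2) = 2.292e+06 Pa.
Pipe B: V = Q/A = 0.0251/0.004266 = 5.884 m/s; Re = 3.398e+05; ε/D = 0.00475; Haaland → f = 0.03022; ΔP_B = f(L/D)(ρV²/2) = 4.638e+06 Pa.
ΔP_A/ΔP_B = 2.292e+06/4.638e+06 = 0.494.

ΔP_A/ΔP_B ≈ 0.494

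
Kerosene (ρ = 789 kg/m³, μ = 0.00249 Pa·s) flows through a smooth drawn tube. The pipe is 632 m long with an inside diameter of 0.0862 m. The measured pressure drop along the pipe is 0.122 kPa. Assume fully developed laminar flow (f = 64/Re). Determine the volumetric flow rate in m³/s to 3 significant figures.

For laminar flow, f = 64/Re with Re = ρVD/μ, so Darcy-Weisbach reduces to ΔP = 32μLV/D². Solving for V: V = ΔP·D²/(32μL) = 122·(0.0862)²/(32·0.00249·632) = 0.018 m/s.
Check: Re = ρVD/μ = 789·0.018·0.0862/0.00249 = 491.7 < 2300, so the laminar assumption holds.
Q = V·A = 0.018·(π/4·0.0862²) = 0.0001051 m³/s = 1.05×10^-4 m³/s.

Q ≈ 1.05×10^-4 m³/s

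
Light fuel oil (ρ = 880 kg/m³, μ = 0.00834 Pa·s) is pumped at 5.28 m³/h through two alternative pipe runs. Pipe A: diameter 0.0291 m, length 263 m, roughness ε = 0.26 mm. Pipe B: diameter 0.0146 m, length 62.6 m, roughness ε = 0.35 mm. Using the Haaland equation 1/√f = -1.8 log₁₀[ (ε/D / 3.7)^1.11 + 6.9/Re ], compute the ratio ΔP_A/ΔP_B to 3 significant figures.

ΔP_A/ΔP_B ≈ 0.108

Pipe A: V = Q/A = 0.001467/0.0006651 = 2.205 m/s; Re = 6771; ε/D = 0.00893; Haaland → f = 0.04411; ΔP_A = f(L/D)(ρV²/2) = 8.53e+05 Pa.
Pipe B: V = Q/A = 0.001467/0.0001674 = 8.761 m/s; Re = 1.35e+04; ε/D = 0.024; Haaland → f = 0.0548; ΔP_B = f(L/D)(ρV²/2) = 7.934e+06 Pa.
ΔP_A/ΔP_B = 8.53e+05/7.934e+06 = 0.108.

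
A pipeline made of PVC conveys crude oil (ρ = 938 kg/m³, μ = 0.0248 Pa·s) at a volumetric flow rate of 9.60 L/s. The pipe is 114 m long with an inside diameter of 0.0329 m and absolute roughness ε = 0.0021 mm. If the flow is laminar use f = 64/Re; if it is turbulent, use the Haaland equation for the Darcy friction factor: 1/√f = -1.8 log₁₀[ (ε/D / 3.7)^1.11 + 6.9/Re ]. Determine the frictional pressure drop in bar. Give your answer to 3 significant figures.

ΔP ≈ 58.6 bar

Q = 9.60 L/s = 9.60/1000 = 0.0096 m³/s.
Cross-sectional area A = πD²/4 = π(0.0329)²/4 = 0.0008501 m²; mean velocity V = Q/A = 0.0096/0.0008501 = 11.29 m/s.
Reynolds number Re = ρVD/μ = 938 · 11.29 · 0.0329 / 0.0248 = 1.405e+04.
Re > 4000 → turbulent. Relative roughness ε/D = 2.1e-06/0.0329 = 6.38e-05. Haaland: 1/√f = -1.8 log₁₀[(6.38e-05/3.7)^1.11 + 6.9/1.405e+04] = -1.8 log₁₀[5.16e-06 + 0.000491] = 5.948, so f = 0.02827.
Darcy-Weisbach: ΔP = f(L/D)(ρV²/2) = 0.02827·(114/0.0329)·(938·11.29²/2) = 0.02827·3465·5.981e+04 = 5.858e+06 Pa.
ΔP = 5.858e+06 Pa = 58.6 bar.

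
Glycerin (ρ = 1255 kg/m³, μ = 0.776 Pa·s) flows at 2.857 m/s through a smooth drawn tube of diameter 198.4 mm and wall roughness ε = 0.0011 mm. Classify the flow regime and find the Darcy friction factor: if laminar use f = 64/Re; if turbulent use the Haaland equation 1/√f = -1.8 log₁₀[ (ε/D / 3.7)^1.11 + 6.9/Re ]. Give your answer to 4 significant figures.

Re = ρVD/μ = 1255·2.857·0.1984/0.776 = 916.7.
Re < 2300 → laminar, so f = 64/Re = 0.06981 (roughness is irrelevant in laminar flow).

f ≈ 0.06981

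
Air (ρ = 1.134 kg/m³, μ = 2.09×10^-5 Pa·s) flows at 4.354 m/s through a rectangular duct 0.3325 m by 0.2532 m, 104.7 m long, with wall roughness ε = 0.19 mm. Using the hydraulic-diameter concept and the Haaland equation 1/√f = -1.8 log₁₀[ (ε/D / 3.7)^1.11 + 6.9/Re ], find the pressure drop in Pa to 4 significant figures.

ΔP ≈ 85.11 Pa

Hydraulic diameter D_h = 4A/P = 4·(0.3325·0.2532)/(2·(0.3325+0.2532)) = 0.3368/1.171 = 0.2875 m.
Re = ρVD_h/μ = 1.134·4.354·0.2875/2.09e-05 = 6.791e+04.
ε/D_h = 0.00019/0.2875 = 0.000661; Haaland gives 1/√f = -1.8 log₁₀[6.91e-05+0.000102] = 6.782, so f = 0.02174.
ΔP = f(L/D_h)(ρV²/2) = 0.02174·104.7/0.2875·10.75 = 85.11 Pa.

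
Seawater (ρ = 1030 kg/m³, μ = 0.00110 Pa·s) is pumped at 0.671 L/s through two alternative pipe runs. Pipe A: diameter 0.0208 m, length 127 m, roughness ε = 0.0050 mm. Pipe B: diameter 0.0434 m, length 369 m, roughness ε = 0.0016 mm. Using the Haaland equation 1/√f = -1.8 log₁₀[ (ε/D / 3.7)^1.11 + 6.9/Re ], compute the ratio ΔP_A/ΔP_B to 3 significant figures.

Pipe A: V = Q/A = 0.000671/0.0003398 = 1.975 m/s; Re = 3.846e+04; ε/D = 0.00024; Haaland → f = 0.02261; ΔP_A = f(L/D)(ρV²/2) = 2.772e+05 Pa.
Pipe B: V = Q/A = 0.000671/0.001479 = 0.4536 m/s; Re = 1.843e+04; ε/D = 3.69e-05; Haaland → f = 0.02633; ΔP_B = f(L/D)(ρV²/2) = 2.372e+04 Pa.
ΔP_A/ΔP_B = 2.772e+05/2.372e+04 = 11.7.

ΔP_A/ΔP_B ≈ 11.7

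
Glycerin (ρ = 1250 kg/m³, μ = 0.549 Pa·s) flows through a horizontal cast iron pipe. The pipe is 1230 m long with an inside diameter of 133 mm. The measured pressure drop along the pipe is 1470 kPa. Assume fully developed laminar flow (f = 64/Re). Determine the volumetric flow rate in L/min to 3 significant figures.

For laminar flow, f = 64/Re with Re = ρVD/μ, so Darcy-Weisbach reduces to ΔP = 32μLV/D². Solving for V: V = ΔP·D²/(32μL) = 1.47e+06·(0.133)²/(32·0.549·1230) = 1.203 m/s.
Check: Re = ρVD/μ = 1250·1.203·0.133/0.549 = 364.4 < 2300, so the laminar assumption holds.
Q = V·A = 1.203·(π/4·0.133²) = 0.01672 m³/s = 1000 L/min.

Q ≈ 1000 L/min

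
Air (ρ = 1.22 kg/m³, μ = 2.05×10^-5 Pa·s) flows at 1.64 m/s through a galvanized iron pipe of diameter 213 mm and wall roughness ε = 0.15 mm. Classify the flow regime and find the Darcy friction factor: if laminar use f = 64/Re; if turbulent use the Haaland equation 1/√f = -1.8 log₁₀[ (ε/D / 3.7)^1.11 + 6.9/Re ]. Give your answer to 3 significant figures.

Re = ρVD/μ = 1.22·1.64·0.213/2.05e-05 = 2.079e+04.
Re > 4000 → turbulent. ε/D = 0.00015/0.213 = 0.000704; Haaland: 1/√f = -1.8 log₁₀[7.42e-05 + 0.000332] = 6.104, so f = 0.02683.

f ≈ 0.0268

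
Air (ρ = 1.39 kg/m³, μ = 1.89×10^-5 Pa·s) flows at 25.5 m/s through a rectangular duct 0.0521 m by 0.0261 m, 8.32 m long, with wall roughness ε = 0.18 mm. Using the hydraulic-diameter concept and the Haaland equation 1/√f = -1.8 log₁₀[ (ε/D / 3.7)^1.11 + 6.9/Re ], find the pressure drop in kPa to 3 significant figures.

ΔP ≈ 3.46 kPa

Hydraulic diameter D_h = 4A/P = 4·(0.0521·0.0261)/(2·(0.0521+0.0261)) = 0.005439/0.1564 = 0.03478 m.
Re = ρVD_h/μ = 1.39·25.5·0.03478/1.89e-05 = 6.522e+04.
ε/D_h = 0.00018/0.03478 = 0.00518; Haaland gives 1/√f = -1.8 log₁₀[0.000679+0.000106] = 5.59, so f = 0.03201.
ΔP = f(L/D_h)(ρV²/2) = 0.03201·8.32/0.03478·451.9 = 3460 Pa.
ΔP = 3.46 kPa.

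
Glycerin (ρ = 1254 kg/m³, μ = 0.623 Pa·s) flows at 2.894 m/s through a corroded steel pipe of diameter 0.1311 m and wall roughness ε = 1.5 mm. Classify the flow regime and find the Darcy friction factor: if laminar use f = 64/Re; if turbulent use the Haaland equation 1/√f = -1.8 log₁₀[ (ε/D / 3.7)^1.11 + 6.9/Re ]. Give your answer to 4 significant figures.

Re = ρVD/μ = 1254·2.894·0.1311/0.623 = 763.7.
Re < 2300 → laminar, so f = 64/Re = 0.0838 (roughness is irrelevant in laminar flow).

f ≈ 0.08380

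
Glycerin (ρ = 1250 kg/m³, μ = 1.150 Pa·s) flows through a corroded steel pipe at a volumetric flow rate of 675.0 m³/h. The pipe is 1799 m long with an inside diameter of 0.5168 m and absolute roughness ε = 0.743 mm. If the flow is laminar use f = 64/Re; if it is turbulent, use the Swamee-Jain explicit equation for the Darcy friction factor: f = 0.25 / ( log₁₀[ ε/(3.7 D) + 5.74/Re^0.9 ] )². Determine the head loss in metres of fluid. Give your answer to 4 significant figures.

h_f ≈ 18.07 m

Q = 675.0 m³/h = 675.0/3600 = 0.1875 m³/s.
Cross-sectional area A = πD²/4 = π(0.5168)²/4 = 0.2098 m²; mean velocity V = Q/A = 0.1875/0.2098 = 0.8939 m/s.
Reynolds number Re = ρVD/μ = 1250 · 0.8939 · 0.5168 / 1.15 = 502.1.
Re < 2300 → laminar flow, so f = 64/Re = 64/502.1 = 0.1275 (the turbulent correlation is not needed).
Darcy-Weisbach: ΔP = f(L/D)(ρV²/2) = 0.1275·(1799/0.5168)·(1250·0.8939²/2) = 0.1275·3481·499.4 = 2.216e+05 Pa.
Head loss h_f = ΔP/(ρg) = 2.216e+05/(1250·9.81) = 18.07 m.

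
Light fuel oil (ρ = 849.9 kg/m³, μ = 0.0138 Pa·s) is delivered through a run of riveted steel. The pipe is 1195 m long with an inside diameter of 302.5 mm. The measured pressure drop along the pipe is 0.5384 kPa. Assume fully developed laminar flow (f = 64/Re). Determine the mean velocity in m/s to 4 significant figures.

V ≈ 0.09336 m/s

For laminar flow, f = 64/Re with Re = ρVD/μ, so Darcy-Weisbach reduces to ΔP = 32μLV/D². Solving for V: V = ΔP·D²/(32μL) = 538.4·(0.3025)²/(32·0.0138·1195) = 0.09336 m/s.
Check: Re = ρVD/μ = 849.9·0.09336·0.3025/0.0138 = 1739 < 2300, so the laminar assumption holds.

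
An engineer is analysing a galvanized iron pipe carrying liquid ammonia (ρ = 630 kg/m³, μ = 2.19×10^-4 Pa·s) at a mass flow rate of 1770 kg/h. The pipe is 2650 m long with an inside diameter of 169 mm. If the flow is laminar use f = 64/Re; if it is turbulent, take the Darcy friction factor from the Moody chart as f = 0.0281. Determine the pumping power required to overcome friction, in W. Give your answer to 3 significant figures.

P ≈ 0.131 W

ṁ = 1770 kg/h = 1770/3600 = 0.4917 kg/s.
A = πD²/4 = π(0.169)²/4 = 0.02243 m²; mean velocity V = ṁ/(ρA) = 0.4917/(630 · 0.02243) = 0.03479 m/s.
Reynolds number Re = ρVD/μ = 630 · 0.03479 · 0.169 / 0.000219 = 1.691e+04.
Re > 4000 → turbulent; use the Moody-chart value f = 0.0281.
Darcy-Weisbach: ΔP = f(L/D)(ρV²/2) = 0.0281·(2650/0.169)·(630·0.03479²/2) = 0.0281·1.568e+04·0.3813 = 168 Pa.
Q = ṁ/ρ = 0.4917/630 = 0.0007804 m³/s.
Pumping power P = QΔP = 0.0007804·168 = 0.1311 W = 0.131 W.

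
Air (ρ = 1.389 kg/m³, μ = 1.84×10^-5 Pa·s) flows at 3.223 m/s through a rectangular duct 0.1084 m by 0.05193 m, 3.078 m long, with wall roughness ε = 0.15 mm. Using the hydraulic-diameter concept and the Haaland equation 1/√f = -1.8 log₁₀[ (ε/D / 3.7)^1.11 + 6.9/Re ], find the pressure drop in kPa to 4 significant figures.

ΔP ≈ 0.009641 kPa

Hydraulic diameter D_h = 4A/P = 4·(0.1084·0.05193)/(2·(0.1084+0.05193)) = 0.02252/0.3207 = 0.07022 m.
Re = ρVD_h/μ = 1.389·3.223·0.07022/1.84e-05 = 1.708e+04.
ε/D_h = 0.00015/0.07022 = 0.00214; Haaland gives 1/√f = -1.8 log₁₀[0.000254+0.000404] = 5.727, so f = 0.03049.
ΔP = f(L/D_h)(ρV²/2) = 0.03049·3.078/0.07022·7.214 = 9.641 Pa.
ΔP = 0.009641 kPa.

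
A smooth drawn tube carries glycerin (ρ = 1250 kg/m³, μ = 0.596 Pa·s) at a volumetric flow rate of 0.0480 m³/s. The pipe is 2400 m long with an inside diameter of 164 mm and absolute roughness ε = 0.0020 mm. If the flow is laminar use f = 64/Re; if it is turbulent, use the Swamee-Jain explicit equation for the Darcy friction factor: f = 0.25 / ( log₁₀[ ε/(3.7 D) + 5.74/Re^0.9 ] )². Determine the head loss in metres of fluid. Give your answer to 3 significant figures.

Cross-sectional area A = πD²/4 = π(0.164)²/4 = 0.02112 m²; mean velocity V = Q/A = 0.048/0.02112 = 2.272 m/s.
Reynolds number Re = ρVD/μ = 1250 · 2.272 · 0.164 / 0.596 = 781.6.
Re < 2300 → laminar flow, so f = 64/Re = 64/781.6 = 0.08189 (the turbulent correlation is not needed).
Darcy-Weisbach: ΔP = f(L/D)(ρV²/2) = 0.08189·(2400/0.164)·(1250·2.272²/2) = 0.08189·1.463e+04·3227 = 3.867e+06 Pa.
Head loss h_f = ΔP/(ρg) = 3.867e+06/(1250·9.81) = 315 m.

h_f ≈ 315 m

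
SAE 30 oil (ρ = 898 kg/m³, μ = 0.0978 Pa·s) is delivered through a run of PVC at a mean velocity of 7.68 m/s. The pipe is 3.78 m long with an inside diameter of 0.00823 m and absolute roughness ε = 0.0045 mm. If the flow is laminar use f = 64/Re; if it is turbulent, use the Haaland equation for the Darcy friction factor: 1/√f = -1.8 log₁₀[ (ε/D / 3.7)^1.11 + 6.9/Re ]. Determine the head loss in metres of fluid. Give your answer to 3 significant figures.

h_f ≈ 152 m

Reynolds number Re = ρVD/μ = 898 · 7.68 · 0.00823 / 0.0978 = 580.4.
Re < 2300 → laminar flow, so f = 64/Re = 64/580.4 = 0.1103 (the turbulent correlation is not needed).
Darcy-Weisbach: ΔP = f(L/D)(ρV²/2) = 0.1103·(3.78/0.00823)·(898·7.68²/2) = 0.1103·459.3·2.648e+04 = 1.341e+06 Pa.
Head loss h_f = ΔP/(ρg) = 1.341e+06/(898·9.81) = 152 m.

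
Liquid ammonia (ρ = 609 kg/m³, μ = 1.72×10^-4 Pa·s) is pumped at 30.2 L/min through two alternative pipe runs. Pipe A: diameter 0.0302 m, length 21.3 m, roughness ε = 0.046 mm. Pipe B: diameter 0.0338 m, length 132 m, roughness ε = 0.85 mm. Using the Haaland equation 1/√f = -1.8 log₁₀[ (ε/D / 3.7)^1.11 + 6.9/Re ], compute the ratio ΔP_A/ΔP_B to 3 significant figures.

ΔP_A/ΔP_B ≈ 0.127

Pipe A: V = Q/A = 0.0005033/0.0007163 = 0.7027 m/s; Re = 7.514e+04; ε/D = 0.00152; Haaland → f = 0.02416; ΔP_A = f(L/D)(ρV²/2) = 2562 Pa.
Pipe B: V = Q/A = 0.0005033/0.0008973 = 0.561 m/s; Re = 6.713e+04; ε/D = 0.0251; Haaland → f = 0.05381; ΔP_B = f(L/D)(ρV²/2) = 2.014e+04 Pa.
ΔP_A/ΔP_B = 2562/2.014e+04 = 0.127.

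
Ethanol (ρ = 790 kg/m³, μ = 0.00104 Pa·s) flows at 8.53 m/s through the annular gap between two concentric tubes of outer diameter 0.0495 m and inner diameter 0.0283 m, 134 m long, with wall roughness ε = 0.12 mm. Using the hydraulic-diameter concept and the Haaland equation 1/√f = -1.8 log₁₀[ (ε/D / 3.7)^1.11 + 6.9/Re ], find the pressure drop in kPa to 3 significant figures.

ΔP ≈ 5850 kPa

Hydraulic diameter D_h = 4A/P = D_o - D_i = 0.0495 - 0.0283 = 0.0212 m.
Re = ρVD_h/μ = 790·8.53·0.0212/0.00104 = 1.374e+05.
ε/D_h = 0.00012/0.0212 = 0.00566; Haaland gives 1/√f = -1.8 log₁₀[0.00075+5.02e-05] = 5.574, so f = 0.03218.
ΔP = f(L/D_h)(ρV²/2) = 0.03218·134/0.0212·2.874e+04 = 5.846e+06 Pa.
ΔP = 5850 kPa.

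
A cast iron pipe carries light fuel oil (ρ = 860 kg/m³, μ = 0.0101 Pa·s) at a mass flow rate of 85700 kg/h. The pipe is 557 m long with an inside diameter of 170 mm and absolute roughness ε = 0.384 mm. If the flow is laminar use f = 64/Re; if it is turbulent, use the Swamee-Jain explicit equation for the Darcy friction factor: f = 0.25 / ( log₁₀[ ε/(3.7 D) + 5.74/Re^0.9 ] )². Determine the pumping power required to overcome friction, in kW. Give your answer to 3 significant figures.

ṁ = 85700 kg/h = 85700/3600 = 23.81 kg/s.
A = πD²/4 = π(0.17)²/4 = 0.0227 m²; mean velocity V = ṁ/(ρA) = 23.81/(860 · 0.0227) = 1.22 m/s.
Reynolds number Re = ρVD/μ = 860 · 1.22 · 0.17 / 0.0101 = 1.765e+04.
Re > 4000 → turbulent. Relative roughness ε/D = 0.000384/0.17 = 0.00226. Swamee-Jain: f = 0.25/(log₁₀[0.00226/3.7 + 5.74/1.765e+04^0.9])² = 0.25/(log₁₀[0.00061 + 0.000865])² = 0.25/(-2.831)² = 0.03119.
Darcy-Weisbach: ΔP = f(L/D)(ρV²/2) = 0.03119·(557/0.17)·(860·1.22²/2) = 0.03119·3276·639.5 = 6.535e+04 Pa.
Q = ṁ/ρ = 23.81/860 = 0.02768 m³/s.
Pumping power P = QΔP = 0.02768·6.535e+04 = 1809 W = 1.81 kW.

P ≈ 1.81 kW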